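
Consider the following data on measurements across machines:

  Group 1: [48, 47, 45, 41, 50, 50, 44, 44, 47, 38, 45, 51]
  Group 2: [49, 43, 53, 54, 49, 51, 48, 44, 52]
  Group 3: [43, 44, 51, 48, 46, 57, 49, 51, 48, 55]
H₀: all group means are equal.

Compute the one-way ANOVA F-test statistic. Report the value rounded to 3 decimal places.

test statistic = 2.571

Group means [45.83, 49.22, 49.20], grand mean 47.903
SSB = Σnᵢ(x̄ᵢ−x̄)² = 83.887; SSW = ΣΣ(x−x̄ᵢ)² = 456.822
MSB = 83.887/2 = 41.9437; MSW = 456.822/28 = 16.3151
F = MSB/MSW = 2.5709
df = (2, 28)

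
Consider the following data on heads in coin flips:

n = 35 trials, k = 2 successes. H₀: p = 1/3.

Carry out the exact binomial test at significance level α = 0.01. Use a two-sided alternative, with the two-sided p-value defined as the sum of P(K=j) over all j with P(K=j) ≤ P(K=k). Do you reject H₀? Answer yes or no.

reject H₀: yes

Exact binomial: n=35, k=2, p₀=1/3=0.3333
P(X=j) = C(n,j)·p₀^j·(1−p₀)^(n−j); p = Σ P(X=j) over j with P(X=j) ≤ P(X=2)
p-value (two-sided) = 0.00020
At α=0.01: p < α → reject H₀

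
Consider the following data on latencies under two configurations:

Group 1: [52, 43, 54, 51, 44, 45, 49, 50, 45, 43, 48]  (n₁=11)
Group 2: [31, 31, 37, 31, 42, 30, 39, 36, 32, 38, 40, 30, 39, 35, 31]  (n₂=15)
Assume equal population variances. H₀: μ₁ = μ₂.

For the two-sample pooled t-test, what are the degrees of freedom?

df = n₁ + n₂ − 2 = 11 + 15 − 2 = 24

degrees of freedom = 24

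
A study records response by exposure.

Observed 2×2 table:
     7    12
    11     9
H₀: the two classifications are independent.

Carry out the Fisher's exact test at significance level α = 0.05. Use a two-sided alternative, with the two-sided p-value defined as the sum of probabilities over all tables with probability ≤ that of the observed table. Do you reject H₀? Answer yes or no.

Margins: r₁=19, r₂=20, c₁=18, c₂=21, n=39
p_obs = C(19,7)·C(20,11)/C(39,18); sum pmf over tables with pmf ≤ p_obs
p-value (two-sided) = 0.34064
At α=0.05: p ≥ α → fail to reject H₀

reject H₀: no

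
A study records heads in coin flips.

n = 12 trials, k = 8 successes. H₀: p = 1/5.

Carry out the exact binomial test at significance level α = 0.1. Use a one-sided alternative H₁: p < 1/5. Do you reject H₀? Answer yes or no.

reject H₀: no

Exact binomial: n=12, k=8, p₀=1/5=0.2000
P(X≤8) from Σ C(n,i)·p₀^i·(1−p₀)^(n−i)
p-value (one-sided, H₁ less) = 0.99994
At α=0.1: p ≥ α → fail to reject H₀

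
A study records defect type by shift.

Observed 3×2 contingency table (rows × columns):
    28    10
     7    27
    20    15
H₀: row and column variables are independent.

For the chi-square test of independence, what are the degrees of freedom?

degrees of freedom = 2

df = (r−1)(c−1) = (3−1)·(2−1) = 2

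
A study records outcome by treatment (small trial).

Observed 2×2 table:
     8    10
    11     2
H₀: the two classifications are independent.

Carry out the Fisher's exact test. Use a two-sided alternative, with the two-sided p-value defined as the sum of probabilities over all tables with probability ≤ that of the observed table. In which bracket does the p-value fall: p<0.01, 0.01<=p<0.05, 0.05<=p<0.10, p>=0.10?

p-value bracket: 0.01<=p<0.05

Margins: r₁=18, r₂=13, c₁=19, c₂=12, n=31
p_obs = C(18,8)·C(13,11)/C(31,19); sum pmf over tables with pmf ≤ p_obs
p-value (two-sided) = 0.03170
→ bracket: 0.01<=p<0.05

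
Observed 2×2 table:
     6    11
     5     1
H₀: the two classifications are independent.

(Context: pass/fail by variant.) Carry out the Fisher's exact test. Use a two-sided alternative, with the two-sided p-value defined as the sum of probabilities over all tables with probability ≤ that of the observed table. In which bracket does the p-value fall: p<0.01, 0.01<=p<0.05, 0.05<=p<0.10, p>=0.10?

Margins: r₁=17, r₂=6, c₁=11, c₂=12, n=23
p_obs = C(17,6)·C(6,5)/C(23,11); sum pmf over tables with pmf ≤ p_obs
p-value (two-sided) = 0.06865
→ bracket: 0.05<=p<0.10

p-value bracket: 0.05<=p<0.10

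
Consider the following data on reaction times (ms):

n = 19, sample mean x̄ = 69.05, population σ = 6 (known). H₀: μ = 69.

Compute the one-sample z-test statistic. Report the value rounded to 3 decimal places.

SE = σ/√n = 6/√19 = 1.3765
z = (x̄−μ₀)/SE = (69.05−69)/1.3765 = 0.0363

test statistic = 0.036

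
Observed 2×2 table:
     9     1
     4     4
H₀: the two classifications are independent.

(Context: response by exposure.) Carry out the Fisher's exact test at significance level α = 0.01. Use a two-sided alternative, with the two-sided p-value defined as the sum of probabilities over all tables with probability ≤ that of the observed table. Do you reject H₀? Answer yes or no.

Margins: r₁=10, r₂=8, c₁=13, c₂=5, n=18
p_obs = C(10,9)·C(8,4)/C(18,13); sum pmf over tables with pmf ≤ p_obs
p-value (two-sided) = 0.11765
At α=0.01: p ≥ α → fail to reject H₀

reject H₀: no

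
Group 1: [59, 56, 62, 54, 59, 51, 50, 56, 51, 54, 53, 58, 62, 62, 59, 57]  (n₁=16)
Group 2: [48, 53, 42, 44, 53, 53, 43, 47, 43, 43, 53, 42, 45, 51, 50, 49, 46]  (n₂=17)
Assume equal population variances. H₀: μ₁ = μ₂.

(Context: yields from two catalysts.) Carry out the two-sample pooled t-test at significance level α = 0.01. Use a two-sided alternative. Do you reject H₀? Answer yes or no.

x̄₁=56.438, s₁=3.999, n₁=16
x̄₂=47.353, s₂=4.212, n₂=17
s_p² = [15·3.999² + 16·4.212²]/31 = 16.8974
SE = √(s_p²·(1/16+1/17)) = 1.4318
t = (56.438−47.353)/1.4318 = 6.3448
df = 31
p-value (two-sided) = 0.00000
At α=0.01: p < α → reject H₀

reject H₀: yes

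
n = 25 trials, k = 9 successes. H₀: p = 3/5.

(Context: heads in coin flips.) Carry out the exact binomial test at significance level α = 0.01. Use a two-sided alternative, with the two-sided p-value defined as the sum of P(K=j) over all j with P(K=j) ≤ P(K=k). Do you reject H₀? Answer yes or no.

reject H₀: no

Exact binomial: n=25, k=9, p₀=3/5=0.6000
P(X=j) = C(n,j)·p₀^j·(1−p₀)^(n−j); p = Σ P(X=j) over j with P(X=j) ≤ P(X=9)
p-value (two-sided) = 0.02264
At α=0.01: p ≥ α → fail to reject H₀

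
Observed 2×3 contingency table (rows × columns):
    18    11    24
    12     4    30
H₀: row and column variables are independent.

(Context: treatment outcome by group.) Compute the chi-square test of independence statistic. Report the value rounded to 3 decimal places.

test statistic = 4.662

Row totals [53, 46], col totals [30, 15, 54], n=99
χ² = (18−16.06)²/16.06 + (11−8.03)²/8.03 + (24−28.91)²/28.91 + (12−13.94)²/13.94 + (4−6.97)²/6.97 + (30−25.09)²/25.09 = 4.6617
df = 2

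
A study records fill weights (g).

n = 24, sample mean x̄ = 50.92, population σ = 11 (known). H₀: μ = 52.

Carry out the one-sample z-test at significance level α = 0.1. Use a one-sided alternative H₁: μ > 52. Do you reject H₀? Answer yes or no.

reject H₀: no

SE = σ/√n = 11/√24 = 2.2454
z = (x̄−μ₀)/SE = (50.92−52)/2.2454 = -0.4810
p-value (one-sided, H₁ greater) = 0.68474
At α=0.1: p ≥ α → fail to reject H₀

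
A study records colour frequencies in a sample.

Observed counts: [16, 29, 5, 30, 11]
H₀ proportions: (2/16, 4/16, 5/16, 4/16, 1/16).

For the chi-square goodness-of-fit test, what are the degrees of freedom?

degrees of freedom = 4

df = k − 1 = 5 − 1 = 4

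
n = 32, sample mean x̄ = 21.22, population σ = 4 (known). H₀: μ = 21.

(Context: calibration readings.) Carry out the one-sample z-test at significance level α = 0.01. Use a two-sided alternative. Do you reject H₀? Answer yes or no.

reject H₀: no

SE = σ/√n = 4/√32 = 0.7071
z = (x̄−μ₀)/SE = (21.22−21)/0.7071 = 0.3111
p-value (two-sided) = 0.75570
At α=0.01: p ≥ α → fail to reject H₀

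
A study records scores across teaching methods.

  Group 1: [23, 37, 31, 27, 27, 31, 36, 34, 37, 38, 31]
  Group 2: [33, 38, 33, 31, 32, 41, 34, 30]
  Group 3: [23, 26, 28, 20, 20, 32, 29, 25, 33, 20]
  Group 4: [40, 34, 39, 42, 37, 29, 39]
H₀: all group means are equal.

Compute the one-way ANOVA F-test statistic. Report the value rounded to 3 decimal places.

Group means [32.00, 34.00, 25.60, 37.14], grand mean 31.667
SSB = Σnᵢ(x̄ᵢ−x̄)² = 622.743; SSW = ΣΣ(x−x̄ᵢ)² = 665.257
MSB = 622.743/3 = 207.5810; MSW = 665.257/32 = 20.7893
F = MSB/MSW = 9.9850
df = (3, 32)

test statistic = 9.985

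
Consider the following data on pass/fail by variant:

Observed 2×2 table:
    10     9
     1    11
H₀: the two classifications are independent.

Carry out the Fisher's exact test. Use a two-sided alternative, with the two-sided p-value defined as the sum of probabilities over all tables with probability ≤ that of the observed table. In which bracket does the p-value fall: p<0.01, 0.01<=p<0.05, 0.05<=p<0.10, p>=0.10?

p-value bracket: 0.01<=p<0.05

Margins: r₁=19, r₂=12, c₁=11, c₂=20, n=31
p_obs = C(19,10)·C(12,1)/C(31,11); sum pmf over tables with pmf ≤ p_obs
p-value (two-sided) = 0.02011
→ bracket: 0.01<=p<0.05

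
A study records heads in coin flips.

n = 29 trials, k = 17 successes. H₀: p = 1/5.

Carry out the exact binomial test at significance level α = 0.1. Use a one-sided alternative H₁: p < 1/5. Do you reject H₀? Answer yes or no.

Exact binomial: n=29, k=17, p₀=1/5=0.2000
P(X≤17) from Σ C(n,i)·p₀^i·(1−p₀)^(n−i)
p-value (one-sided, H₁ less) = 1.00000
At α=0.1: p ≥ α → fail to reject H₀

reject H₀: no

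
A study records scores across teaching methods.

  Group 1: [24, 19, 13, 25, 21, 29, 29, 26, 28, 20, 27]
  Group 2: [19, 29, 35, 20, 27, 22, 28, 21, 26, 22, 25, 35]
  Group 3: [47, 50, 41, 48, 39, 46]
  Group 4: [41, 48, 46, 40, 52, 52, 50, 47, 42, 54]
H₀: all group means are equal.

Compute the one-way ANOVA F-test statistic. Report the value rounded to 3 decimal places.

Group means [23.73, 25.75, 45.17, 47.20], grand mean 33.667
SSB = Σnᵢ(x̄ᵢ−x̄)² = 4463.802; SSW = ΣΣ(x−x̄ᵢ)² = 878.865
MSB = 4463.802/3 = 1487.9338; MSW = 878.865/35 = 25.1104
F = MSB/MSW = 59.2556
df = (3, 35)

test statistic = 59.256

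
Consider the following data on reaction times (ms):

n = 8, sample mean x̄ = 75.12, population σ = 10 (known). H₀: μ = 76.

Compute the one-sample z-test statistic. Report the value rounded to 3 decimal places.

SE = σ/√n = 10/√8 = 3.5355
z = (x̄−μ₀)/SE = (75.12−76)/3.5355 = -0.2489

test statistic = -0.249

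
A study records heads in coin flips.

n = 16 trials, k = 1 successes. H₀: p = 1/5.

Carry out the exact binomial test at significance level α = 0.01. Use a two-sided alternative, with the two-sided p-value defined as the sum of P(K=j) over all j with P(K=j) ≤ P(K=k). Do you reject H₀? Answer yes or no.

reject H₀: no

Exact binomial: n=16, k=1, p₀=1/5=0.2000
P(X=j) = C(n,j)·p₀^j·(1−p₀)^(n−j); p = Σ P(X=j) over j with P(X=j) ≤ P(X=1)
p-value (two-sided) = 0.22243
At α=0.01: p ≥ α → fail to reject H₀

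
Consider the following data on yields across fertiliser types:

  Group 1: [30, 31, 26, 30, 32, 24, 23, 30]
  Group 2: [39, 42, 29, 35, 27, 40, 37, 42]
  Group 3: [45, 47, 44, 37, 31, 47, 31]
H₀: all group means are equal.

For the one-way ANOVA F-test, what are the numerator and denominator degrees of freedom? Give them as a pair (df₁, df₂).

degrees of freedom = [2, 20]

k = 3 groups, N = 23 total
df = (k−1, N−k) = (3−1, 23−3) = (2, 20)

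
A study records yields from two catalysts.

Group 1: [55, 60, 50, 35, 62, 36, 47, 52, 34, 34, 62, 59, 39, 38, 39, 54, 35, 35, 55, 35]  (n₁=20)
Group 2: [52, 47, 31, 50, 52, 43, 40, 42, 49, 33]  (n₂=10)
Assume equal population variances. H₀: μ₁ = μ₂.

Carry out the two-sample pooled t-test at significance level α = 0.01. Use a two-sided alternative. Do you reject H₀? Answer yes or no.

x̄₁=45.800, s₁=10.734, n₁=20
x̄₂=43.900, s₂=7.520, n₂=10
s_p² = [19·10.734² + 9·7.520²]/28 = 96.3607
SE = √(s_p²·(1/20+1/10)) = 3.8019
t = (45.800−43.900)/3.8019 = 0.4998
df = 28
p-value (two-sided) = 0.62115
At α=0.01: p ≥ α → fail to reject H₀

reject H₀: no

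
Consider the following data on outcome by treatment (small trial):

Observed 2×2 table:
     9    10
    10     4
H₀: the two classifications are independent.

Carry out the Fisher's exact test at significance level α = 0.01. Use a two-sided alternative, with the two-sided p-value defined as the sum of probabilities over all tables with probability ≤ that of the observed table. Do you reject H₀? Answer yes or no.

reject H₀: no

Margins: r₁=19, r₂=14, c₁=19, c₂=14, n=33
p_obs = C(19,9)·C(14,10)/C(33,19); sum pmf over tables with pmf ≤ p_obs
p-value (two-sided) = 0.28574
At α=0.01: p ≥ α → fail to reject H₀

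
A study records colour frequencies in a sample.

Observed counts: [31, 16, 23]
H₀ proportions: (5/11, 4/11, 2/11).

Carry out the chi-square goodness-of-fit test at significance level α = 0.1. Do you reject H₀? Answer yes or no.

n = 70; E_i = n·p_i = [31.82, 25.45, 12.73]
χ² = (31−31.82)²/31.82 + (16−25.45)²/25.45 + (23−12.73)²/12.73 = 11.8243
df = 2
p-value (upper-tail) = 0.00271
At α=0.1: p < α → reject H₀

reject H₀: yes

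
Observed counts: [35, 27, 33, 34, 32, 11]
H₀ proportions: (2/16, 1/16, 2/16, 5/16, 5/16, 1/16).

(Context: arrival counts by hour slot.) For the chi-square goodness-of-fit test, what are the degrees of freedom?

df = k − 1 = 6 − 1 = 5

degrees of freedom = 5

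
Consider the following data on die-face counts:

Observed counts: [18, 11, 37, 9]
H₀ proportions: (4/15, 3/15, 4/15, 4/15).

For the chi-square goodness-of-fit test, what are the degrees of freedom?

df = k − 1 = 4 − 1 = 3

degrees of freedom = 3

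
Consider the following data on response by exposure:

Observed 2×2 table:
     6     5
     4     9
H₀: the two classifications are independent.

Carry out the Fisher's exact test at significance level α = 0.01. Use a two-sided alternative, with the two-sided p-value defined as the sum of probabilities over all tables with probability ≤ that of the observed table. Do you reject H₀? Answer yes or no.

Margins: r₁=11, r₂=13, c₁=10, c₂=14, n=24
p_obs = C(11,6)·C(13,4)/C(24,10); sum pmf over tables with pmf ≤ p_obs
p-value (two-sided) = 0.40810
At α=0.01: p ≥ α → fail to reject H₀

reject H₀: no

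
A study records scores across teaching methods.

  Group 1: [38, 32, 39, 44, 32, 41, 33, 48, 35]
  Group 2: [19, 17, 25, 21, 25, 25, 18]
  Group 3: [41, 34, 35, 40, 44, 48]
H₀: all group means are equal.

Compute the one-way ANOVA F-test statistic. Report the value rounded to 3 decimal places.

test statistic = 30.017

Group means [38.00, 21.43, 40.33], grand mean 33.364
SSB = Σnᵢ(x̄ᵢ−x̄)² = 1482.043; SSW = ΣΣ(x−x̄ᵢ)² = 469.048
MSB = 1482.043/2 = 741.0216; MSW = 469.048/19 = 24.6867
F = MSB/MSW = 30.0170
df = (2, 19)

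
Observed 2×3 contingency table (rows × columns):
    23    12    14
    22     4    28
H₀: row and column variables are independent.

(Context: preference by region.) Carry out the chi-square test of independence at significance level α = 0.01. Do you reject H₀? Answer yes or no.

Row totals [49, 54], col totals [45, 16, 42], n=103
χ² = (23−21.41)²/21.41 + (12−7.61)²/7.61 + (14−19.98)²/19.98 + (22−23.59)²/23.59 + (4−8.39)²/8.39 + (28−22.02)²/22.02 = 8.4661
df = 2
p-value (upper-tail) = 0.01451
At α=0.01: p ≥ α → fail to reject H₀

reject H₀: no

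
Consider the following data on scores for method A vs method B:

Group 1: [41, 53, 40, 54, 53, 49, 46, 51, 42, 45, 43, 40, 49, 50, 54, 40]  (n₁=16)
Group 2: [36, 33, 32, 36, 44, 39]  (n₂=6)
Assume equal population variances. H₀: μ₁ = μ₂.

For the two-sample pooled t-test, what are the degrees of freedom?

df = n₁ + n₂ − 2 = 16 + 6 − 2 = 20

degrees of freedom = 20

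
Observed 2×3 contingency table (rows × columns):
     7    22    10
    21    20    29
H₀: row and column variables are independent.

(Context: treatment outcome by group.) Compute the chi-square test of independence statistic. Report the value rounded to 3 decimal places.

test statistic = 8.198

Row totals [39, 70], col totals [28, 42, 39], n=109
χ² = (7−10.02)²/10.02 + (22−15.03)²/15.03 + (10−13.95)²/13.95 + (21−17.98)²/17.98 + (20−26.97)²/26.97 + (29−25.05)²/25.05 = 8.1983
df = 2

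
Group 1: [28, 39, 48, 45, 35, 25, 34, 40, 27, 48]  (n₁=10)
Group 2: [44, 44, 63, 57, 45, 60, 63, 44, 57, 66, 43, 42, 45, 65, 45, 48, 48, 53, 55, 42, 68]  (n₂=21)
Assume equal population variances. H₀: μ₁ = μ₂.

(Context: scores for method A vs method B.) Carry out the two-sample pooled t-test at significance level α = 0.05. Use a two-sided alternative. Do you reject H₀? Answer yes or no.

reject H₀: yes

x̄₁=36.900, s₁=8.543, n₁=10
x̄₂=52.238, s₂=9.049, n₂=21
s_p² = [9·8.543² + 20·9.049²]/29 = 79.1279
SE = √(s_p²·(1/10+1/21)) = 3.4177
t = (36.900−52.238)/3.4177 = -4.4878
df = 29
p-value (two-sided) = 0.00011
At α=0.05: p < α → reject H₀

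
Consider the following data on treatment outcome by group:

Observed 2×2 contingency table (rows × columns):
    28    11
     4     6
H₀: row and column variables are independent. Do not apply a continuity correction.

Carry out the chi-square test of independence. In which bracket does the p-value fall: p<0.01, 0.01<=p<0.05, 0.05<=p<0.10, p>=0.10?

Row totals [39, 10], col totals [32, 17], n=49
χ² = (28−25.47)²/25.47 + (11−13.53)²/13.53 + (4−6.53)²/6.53 + (6−3.47)²/3.47 = 3.5512
df = 1
p-value (upper-tail) = 0.05950
→ bracket: 0.05<=p<0.10

p-value bracket: 0.05<=p<0.10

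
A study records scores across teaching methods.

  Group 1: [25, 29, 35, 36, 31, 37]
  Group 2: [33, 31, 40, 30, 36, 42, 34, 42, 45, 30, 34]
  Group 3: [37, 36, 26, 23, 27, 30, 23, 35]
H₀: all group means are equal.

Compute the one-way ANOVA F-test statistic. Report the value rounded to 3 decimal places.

test statistic = 3.532

Group means [32.17, 36.09, 29.62], grand mean 33.080
SSB = Σnᵢ(x̄ᵢ−x̄)² = 200.223; SSW = ΣΣ(x−x̄ᵢ)² = 623.617
MSB = 200.223/2 = 100.1113; MSW = 623.617/22 = 28.3462
F = MSB/MSW = 3.5317
df = (2, 22)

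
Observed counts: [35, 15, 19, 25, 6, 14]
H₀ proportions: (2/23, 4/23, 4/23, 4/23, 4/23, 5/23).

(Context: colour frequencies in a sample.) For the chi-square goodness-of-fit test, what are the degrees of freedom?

df = k − 1 = 6 − 1 = 5

degrees of freedom = 5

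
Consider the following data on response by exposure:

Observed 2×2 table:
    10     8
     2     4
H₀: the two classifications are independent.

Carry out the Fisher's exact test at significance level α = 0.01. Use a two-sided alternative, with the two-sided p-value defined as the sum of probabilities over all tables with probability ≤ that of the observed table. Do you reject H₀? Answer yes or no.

Margins: r₁=18, r₂=6, c₁=12, c₂=12, n=24
p_obs = C(18,10)·C(6,2)/C(24,12); sum pmf over tables with pmf ≤ p_obs
p-value (two-sided) = 0.64041
At α=0.01: p ≥ α → fail to reject H₀

reject H₀: no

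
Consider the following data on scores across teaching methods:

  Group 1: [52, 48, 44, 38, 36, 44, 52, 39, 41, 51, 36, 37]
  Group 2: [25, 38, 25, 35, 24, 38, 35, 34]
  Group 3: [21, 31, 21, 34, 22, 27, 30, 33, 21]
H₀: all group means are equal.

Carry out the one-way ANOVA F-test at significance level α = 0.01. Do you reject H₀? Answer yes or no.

reject H₀: yes

Group means [43.17, 31.75, 26.67], grand mean 34.897
SSB = Σnᵢ(x̄ᵢ−x̄)² = 1509.523; SSW = ΣΣ(x−x̄ᵢ)² = 929.167
MSB = 1509.523/2 = 754.7615; MSW = 929.167/26 = 35.7372
F = MSB/MSW = 21.1198
df = (2, 26)
p-value (upper-tail) = 0.00000
At α=0.01: p < α → reject H₀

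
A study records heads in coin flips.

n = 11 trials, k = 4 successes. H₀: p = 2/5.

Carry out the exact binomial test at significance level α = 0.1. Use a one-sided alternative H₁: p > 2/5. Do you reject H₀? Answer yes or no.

Exact binomial: n=11, k=4, p₀=2/5=0.4000
P(X≥4) from Σ C(n,i)·p₀^i·(1−p₀)^(n−i)
p-value (one-sided, H₁ greater) = 0.70372
At α=0.1: p ≥ α → fail to reject H₀

reject H₀: no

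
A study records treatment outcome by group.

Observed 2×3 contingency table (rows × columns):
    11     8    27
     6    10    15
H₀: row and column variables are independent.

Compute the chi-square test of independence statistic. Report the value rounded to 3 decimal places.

test statistic = 2.286

Row totals [46, 31], col totals [17, 18, 42], n=77
χ² = (11−10.16)²/10.16 + (8−10.75)²/10.75 + (27−25.09)²/25.09 + (6−6.84)²/6.84 + (10−7.25)²/7.25 + (15−16.91)²/16.91 = 2.2861
df = 2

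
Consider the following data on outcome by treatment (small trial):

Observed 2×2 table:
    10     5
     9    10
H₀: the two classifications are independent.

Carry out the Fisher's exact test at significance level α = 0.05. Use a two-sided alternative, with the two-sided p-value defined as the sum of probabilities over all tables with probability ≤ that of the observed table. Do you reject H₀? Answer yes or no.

Margins: r₁=15, r₂=19, c₁=19, c₂=15, n=34
p_obs = C(15,10)·C(19,9)/C(34,19); sum pmf over tables with pmf ≤ p_obs
p-value (two-sided) = 0.31412
At α=0.05: p ≥ α → fail to reject H₀

reject H₀: no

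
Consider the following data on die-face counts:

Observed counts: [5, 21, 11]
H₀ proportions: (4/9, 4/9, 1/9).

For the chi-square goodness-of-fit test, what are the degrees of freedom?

degrees of freedom = 2

df = k − 1 = 3 − 1 = 2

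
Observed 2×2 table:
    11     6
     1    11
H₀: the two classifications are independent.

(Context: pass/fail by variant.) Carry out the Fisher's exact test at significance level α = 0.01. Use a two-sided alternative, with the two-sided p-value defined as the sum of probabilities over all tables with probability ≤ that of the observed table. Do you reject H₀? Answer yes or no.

Margins: r₁=17, r₂=12, c₁=12, c₂=17, n=29
p_obs = C(17,11)·C(12,1)/C(29,12); sum pmf over tables with pmf ≤ p_obs
p-value (two-sided) = 0.00316
At α=0.01: p < α → reject H₀

reject H₀: yes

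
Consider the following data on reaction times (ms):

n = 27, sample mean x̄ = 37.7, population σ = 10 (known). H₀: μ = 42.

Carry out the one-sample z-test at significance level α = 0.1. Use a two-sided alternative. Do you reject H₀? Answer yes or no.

SE = σ/√n = 10/√27 = 1.9245
z = (x̄−μ₀)/SE = (37.7−42)/1.9245 = -2.2343
p-value (two-sided) = 0.02546
At α=0.1: p < α → reject H₀

reject H₀: yes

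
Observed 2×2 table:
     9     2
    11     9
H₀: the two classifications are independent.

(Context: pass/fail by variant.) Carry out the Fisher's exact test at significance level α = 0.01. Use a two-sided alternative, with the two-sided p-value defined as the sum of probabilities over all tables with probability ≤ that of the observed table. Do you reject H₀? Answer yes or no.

reject H₀: no

Margins: r₁=11, r₂=20, c₁=20, c₂=11, n=31
p_obs = C(11,9)·C(20,11)/C(31,20); sum pmf over tables with pmf ≤ p_obs
p-value (two-sided) = 0.24091
At α=0.01: p ≥ α → fail to reject H₀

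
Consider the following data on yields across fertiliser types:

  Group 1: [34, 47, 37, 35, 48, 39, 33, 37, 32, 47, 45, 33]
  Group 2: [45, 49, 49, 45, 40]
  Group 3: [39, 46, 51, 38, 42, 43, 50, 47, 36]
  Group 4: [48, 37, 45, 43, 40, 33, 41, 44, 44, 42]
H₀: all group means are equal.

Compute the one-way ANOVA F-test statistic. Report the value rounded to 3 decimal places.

Group means [38.92, 45.60, 43.56, 41.70], grand mean 41.778
SSB = Σnᵢ(x̄ᵢ−x̄)² = 199.783; SSW = ΣΣ(x−x̄ᵢ)² = 860.439
MSB = 199.783/3 = 66.5944; MSW = 860.439/32 = 26.8887
F = MSB/MSW = 2.4767
df = (3, 32)

test statistic = 2.477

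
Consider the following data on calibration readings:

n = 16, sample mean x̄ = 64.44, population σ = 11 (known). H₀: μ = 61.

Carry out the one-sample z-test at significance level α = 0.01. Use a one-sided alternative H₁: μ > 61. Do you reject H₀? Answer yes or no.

reject H₀: no

SE = σ/√n = 11/√16 = 2.7500
z = (x̄−μ₀)/SE = (64.44−61)/2.7500 = 1.2509
p-value (one-sided, H₁ greater) = 0.10548
At α=0.01: p ≥ α → fail to reject H₀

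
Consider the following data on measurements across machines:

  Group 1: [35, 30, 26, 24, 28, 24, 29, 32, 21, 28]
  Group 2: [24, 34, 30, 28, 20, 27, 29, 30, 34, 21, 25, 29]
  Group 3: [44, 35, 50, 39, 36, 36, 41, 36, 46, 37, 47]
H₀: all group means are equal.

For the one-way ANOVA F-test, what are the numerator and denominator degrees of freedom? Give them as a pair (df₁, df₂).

k = 3 groups, N = 33 total
df = (k−1, N−k) = (3−1, 33−3) = (2, 30)

degrees of freedom = [2, 30]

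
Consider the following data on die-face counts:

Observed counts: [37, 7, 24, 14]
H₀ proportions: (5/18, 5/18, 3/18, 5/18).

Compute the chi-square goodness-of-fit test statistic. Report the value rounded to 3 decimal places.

n = 82; E_i = n·p_i = [22.78, 22.78, 13.67, 22.78]
χ² = (37−22.78)²/22.78 + (7−22.78)²/22.78 + (24−13.67)²/13.67 + (14−22.78)²/22.78 = 31.0049
df = 3

test statistic = 31.005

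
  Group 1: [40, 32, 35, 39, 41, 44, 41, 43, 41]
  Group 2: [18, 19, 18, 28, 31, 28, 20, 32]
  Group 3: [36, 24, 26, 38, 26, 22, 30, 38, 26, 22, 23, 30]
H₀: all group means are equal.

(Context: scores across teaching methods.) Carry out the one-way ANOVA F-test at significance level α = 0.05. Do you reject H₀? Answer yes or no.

Group means [39.56, 24.25, 28.42], grand mean 30.724
SSB = Σnᵢ(x̄ᵢ−x̄)² = 1101.154; SSW = ΣΣ(x−x̄ᵢ)² = 768.639
MSB = 1101.154/2 = 550.5771; MSW = 768.639/26 = 29.5630
F = MSB/MSW = 18.6238
df = (2, 26)
p-value (upper-tail) = 0.00001
At α=0.05: p < α → reject H₀

reject H₀: yes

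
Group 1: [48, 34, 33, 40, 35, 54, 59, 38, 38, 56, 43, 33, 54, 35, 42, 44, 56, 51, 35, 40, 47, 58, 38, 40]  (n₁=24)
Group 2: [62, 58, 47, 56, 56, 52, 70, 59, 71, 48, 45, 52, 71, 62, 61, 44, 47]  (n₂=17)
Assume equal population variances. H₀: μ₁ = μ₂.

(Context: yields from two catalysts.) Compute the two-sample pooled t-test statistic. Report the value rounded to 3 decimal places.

test statistic = -4.580

x̄₁=43.792, s₁=8.668, n₁=24
x̄₂=56.529, s₂=8.924, n₂=17
s_p² = [23·8.668² + 16·8.924²]/39 = 76.9793
SE = √(s_p²·(1/24+1/17)) = 2.7813
t = (43.792−56.529)/2.7813 = -4.5798
df = 39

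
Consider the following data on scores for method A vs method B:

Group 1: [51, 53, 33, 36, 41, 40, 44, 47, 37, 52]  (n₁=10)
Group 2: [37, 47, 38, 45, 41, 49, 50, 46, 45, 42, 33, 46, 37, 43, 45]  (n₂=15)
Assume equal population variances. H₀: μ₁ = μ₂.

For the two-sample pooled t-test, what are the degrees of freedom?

df = n₁ + n₂ − 2 = 10 + 15 − 2 = 23

degrees of freedom = 23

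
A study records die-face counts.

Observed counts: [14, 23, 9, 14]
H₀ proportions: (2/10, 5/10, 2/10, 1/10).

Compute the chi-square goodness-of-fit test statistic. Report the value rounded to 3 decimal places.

test statistic = 13.383

n = 60; E_i = n·p_i = [12.00, 30.00, 12.00, 6.00]
χ² = (14−12.00)²/12.00 + (23−30.00)²/30.00 + (9−12.00)²/12.00 + (14−6.00)²/6.00 = 13.3833
df = 3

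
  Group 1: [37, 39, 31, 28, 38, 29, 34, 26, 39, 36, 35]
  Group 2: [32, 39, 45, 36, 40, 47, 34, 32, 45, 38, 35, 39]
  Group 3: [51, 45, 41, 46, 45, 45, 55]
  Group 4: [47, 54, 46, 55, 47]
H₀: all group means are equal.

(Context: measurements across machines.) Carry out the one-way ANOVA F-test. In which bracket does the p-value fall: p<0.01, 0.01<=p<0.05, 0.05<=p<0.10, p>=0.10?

p-value bracket: p<0.01

Group means [33.82, 38.50, 46.86, 49.80], grand mean 40.314
SSB = Σnᵢ(x̄ᵢ−x̄)² = 1253.249; SSW = ΣΣ(x−x̄ᵢ)² = 700.294
MSB = 1253.249/3 = 417.7498; MSW = 700.294/31 = 22.5901
F = MSB/MSW = 18.4926
df = (3, 31)
p-value (upper-tail) = 0.00000
→ bracket: p<0.01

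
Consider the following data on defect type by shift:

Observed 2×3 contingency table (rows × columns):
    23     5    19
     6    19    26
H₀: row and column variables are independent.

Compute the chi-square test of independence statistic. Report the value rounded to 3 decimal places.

Row totals [47, 51], col totals [29, 24, 45], n=98
χ² = (23−13.91)²/13.91 + (5−11.51)²/11.51 + (19−21.58)²/21.58 + (6−15.09)²/15.09 + (19−12.49)²/12.49 + (26−23.42)²/23.42 = 19.0896
df = 2

test statistic = 19.090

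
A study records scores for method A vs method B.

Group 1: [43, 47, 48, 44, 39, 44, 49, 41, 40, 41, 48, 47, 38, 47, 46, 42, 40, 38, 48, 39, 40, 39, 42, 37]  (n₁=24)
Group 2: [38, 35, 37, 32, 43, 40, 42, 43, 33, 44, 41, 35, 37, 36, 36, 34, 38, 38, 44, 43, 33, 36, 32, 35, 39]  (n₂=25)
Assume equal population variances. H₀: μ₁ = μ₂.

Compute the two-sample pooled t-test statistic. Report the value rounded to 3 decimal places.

test statistic = 4.580

x̄₁=42.792, s₁=3.845, n₁=24
x̄₂=37.760, s₂=3.844, n₂=25
s_p² = [23·3.845² + 24·3.844²]/47 = 14.7770
SE = √(s_p²·(1/24+1/25)) = 1.0985
t = (42.792−37.760)/1.0985 = 4.5803
df = 47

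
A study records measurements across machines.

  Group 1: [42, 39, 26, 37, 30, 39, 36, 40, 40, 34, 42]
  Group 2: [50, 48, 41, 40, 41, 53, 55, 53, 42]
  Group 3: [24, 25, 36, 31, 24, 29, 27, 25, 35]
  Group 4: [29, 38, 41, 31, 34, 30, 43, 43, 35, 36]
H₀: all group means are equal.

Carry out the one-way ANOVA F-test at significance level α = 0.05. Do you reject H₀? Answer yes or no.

reject H₀: yes

Group means [36.82, 47.00, 28.44, 36.00], grand mean 37.026
SSB = Σnᵢ(x̄ᵢ−x̄)² = 1569.116; SSW = ΣΣ(x−x̄ᵢ)² = 961.859
MSB = 1569.116/3 = 523.0386; MSW = 961.859/35 = 27.4817
F = MSB/MSW = 19.0323
df = (3, 35)
p-value (upper-tail) = 0.00000
At α=0.05: p < α → reject H₀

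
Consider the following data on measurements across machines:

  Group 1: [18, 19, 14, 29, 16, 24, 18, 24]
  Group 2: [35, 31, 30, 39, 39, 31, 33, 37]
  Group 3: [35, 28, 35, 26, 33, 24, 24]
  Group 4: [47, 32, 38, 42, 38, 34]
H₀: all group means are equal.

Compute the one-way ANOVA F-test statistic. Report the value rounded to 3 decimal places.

Group means [20.25, 34.38, 29.29, 38.50], grand mean 30.103
SSB = Σnᵢ(x̄ᵢ−x̄)² = 1350.386; SSW = ΣΣ(x−x̄ᵢ)² = 562.304
MSB = 1350.386/3 = 450.1287; MSW = 562.304/25 = 22.4921
F = MSB/MSW = 20.0127
df = (3, 25)

test statistic = 20.013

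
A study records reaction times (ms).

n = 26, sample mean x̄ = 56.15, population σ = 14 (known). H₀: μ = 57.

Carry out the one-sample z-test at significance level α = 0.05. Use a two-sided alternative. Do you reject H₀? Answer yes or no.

reject H₀: no

SE = σ/√n = 14/√26 = 2.7456
z = (x̄−μ₀)/SE = (56.15−57)/2.7456 = -0.3096
p-value (two-sided) = 0.75688
At α=0.05: p ≥ α → fail to reject H₀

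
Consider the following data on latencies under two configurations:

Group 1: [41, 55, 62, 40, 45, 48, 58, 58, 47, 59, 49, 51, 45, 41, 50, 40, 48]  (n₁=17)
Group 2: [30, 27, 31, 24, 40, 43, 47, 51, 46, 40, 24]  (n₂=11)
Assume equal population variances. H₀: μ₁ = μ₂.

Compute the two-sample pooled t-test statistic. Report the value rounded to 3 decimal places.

test statistic = 3.967

x̄₁=49.235, s₁=7.067, n₁=17
x̄₂=36.636, s₂=9.760, n₂=11
s_p² = [16·7.067² + 10·9.760²]/26 = 67.3694
SE = √(s_p²·(1/17+1/11)) = 3.1761
t = (49.235−36.636)/3.1761 = 3.9668
df = 26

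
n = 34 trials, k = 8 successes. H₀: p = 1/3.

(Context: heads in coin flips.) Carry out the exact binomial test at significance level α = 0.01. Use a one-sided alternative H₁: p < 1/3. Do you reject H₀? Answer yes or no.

reject H₀: no

Exact binomial: n=34, k=8, p₀=1/3=0.3333
P(X≤8) from Σ C(n,i)·p₀^i·(1−p₀)^(n−i)
p-value (one-sided, H₁ less) = 0.15088
At α=0.01: p ≥ α → fail to reject H₀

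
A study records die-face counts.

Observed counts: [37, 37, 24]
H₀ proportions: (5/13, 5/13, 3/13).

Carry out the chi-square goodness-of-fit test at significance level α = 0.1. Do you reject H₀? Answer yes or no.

n = 98; E_i = n·p_i = [37.69, 37.69, 22.62]
χ² = (37−37.69)²/37.69 + (37−37.69)²/37.69 + (24−22.62)²/22.62 = 0.1102
df = 2
p-value (upper-tail) = 0.94639
At α=0.1: p ≥ α → fail to reject H₀

reject H₀: no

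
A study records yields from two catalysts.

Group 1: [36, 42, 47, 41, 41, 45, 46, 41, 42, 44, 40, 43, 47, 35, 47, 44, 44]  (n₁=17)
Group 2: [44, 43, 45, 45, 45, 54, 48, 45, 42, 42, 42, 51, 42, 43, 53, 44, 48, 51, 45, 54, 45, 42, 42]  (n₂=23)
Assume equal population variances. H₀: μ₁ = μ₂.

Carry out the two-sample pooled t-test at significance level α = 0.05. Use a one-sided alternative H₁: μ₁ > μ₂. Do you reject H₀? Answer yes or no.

x̄₁=42.647, s₁=3.517, n₁=17
x̄₂=45.870, s₂=4.060, n₂=23
s_p² = [16·3.517² + 22·4.060²]/38 = 14.7498
SE = √(s_p²·(1/17+1/23)) = 1.2284
t = (42.647−45.870)/1.2284 = -2.6234
df = 38
p-value (one-sided, H₁ greater) = 0.99377
At α=0.05: p ≥ α → fail to reject H₀

reject H₀: no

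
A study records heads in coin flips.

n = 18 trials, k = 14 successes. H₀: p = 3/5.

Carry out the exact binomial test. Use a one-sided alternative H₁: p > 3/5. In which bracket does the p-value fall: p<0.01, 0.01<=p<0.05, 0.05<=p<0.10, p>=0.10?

p-value bracket: 0.05<=p<0.10

Exact binomial: n=18, k=14, p₀=3/5=0.6000
P(X≥14) from Σ C(n,i)·p₀^i·(1−p₀)^(n−i)
p-value (one-sided, H₁ greater) = 0.09417
→ bracket: 0.05<=p<0.10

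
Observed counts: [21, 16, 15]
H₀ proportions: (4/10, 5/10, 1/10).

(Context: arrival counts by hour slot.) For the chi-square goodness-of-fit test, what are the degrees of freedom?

degrees of freedom = 2

df = k − 1 = 3 − 1 = 2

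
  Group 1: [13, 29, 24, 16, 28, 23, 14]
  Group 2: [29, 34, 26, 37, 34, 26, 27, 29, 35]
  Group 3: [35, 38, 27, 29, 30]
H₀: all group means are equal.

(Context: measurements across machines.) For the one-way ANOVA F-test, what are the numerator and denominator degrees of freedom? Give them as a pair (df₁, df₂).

k = 3 groups, N = 21 total
df = (k−1, N−k) = (3−1, 21−3) = (2, 18)

degrees of freedom = [2, 18]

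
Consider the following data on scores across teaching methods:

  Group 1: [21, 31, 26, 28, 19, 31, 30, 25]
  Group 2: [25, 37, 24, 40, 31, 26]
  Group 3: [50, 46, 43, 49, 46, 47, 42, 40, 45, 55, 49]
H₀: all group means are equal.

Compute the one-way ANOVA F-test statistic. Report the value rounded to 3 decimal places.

test statistic = 43.354

Group means [26.38, 30.50, 46.55], grand mean 36.240
SSB = Σnᵢ(x̄ᵢ−x̄)² = 2144.458; SSW = ΣΣ(x−x̄ᵢ)² = 544.102
MSB = 2144.458/2 = 1072.2289; MSW = 544.102/22 = 24.7319
F = MSB/MSW = 43.3540
df = (2, 22)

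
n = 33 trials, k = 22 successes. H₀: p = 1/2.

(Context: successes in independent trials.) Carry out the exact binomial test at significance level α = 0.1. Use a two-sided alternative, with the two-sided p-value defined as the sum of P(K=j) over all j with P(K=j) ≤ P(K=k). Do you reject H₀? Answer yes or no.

Exact binomial: n=33, k=22, p₀=1/2=0.5000
P(X=j) = C(n,j)·p₀^j·(1−p₀)^(n−j); p = Σ P(X=j) over j with P(X=j) ≤ P(X=22)
p-value (two-sided) = 0.08014
At α=0.1: p < α → reject H₀

reject H₀: yes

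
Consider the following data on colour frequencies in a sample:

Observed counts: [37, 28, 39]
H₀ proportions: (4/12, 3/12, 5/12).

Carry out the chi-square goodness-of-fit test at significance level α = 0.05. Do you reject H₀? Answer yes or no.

reject H₀: no

n = 104; E_i = n·p_i = [34.67, 26.00, 43.33]
χ² = (37−34.67)²/34.67 + (28−26.00)²/26.00 + (39−43.33)²/43.33 = 0.7442
df = 2
p-value (upper-tail) = 0.68927
At α=0.05: p ≥ α → fail to reject H₀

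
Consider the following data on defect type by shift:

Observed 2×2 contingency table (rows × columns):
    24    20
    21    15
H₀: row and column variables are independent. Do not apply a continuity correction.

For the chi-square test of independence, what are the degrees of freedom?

degrees of freedom = 1

df = (r−1)(c−1) = (2−1)·(2−1) = 1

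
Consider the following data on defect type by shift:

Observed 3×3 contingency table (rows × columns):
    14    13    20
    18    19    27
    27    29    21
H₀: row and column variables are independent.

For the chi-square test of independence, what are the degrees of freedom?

degrees of freedom = 4

df = (r−1)(c−1) = (3−1)·(3−1) = 4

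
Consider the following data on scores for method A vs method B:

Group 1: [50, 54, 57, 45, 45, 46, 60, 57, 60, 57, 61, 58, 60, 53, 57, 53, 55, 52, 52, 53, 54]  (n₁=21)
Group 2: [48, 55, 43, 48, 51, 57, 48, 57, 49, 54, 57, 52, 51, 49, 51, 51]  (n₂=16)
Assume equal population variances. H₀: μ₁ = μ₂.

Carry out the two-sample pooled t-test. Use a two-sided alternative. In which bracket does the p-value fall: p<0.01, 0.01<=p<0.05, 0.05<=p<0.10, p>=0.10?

x̄₁=54.238, s₁=4.805, n₁=21
x̄₂=51.312, s₂=3.928, n₂=16
s_p² = [20·4.805² + 15·3.928²]/35 = 19.8071
SE = √(s_p²·(1/21+1/16)) = 1.4769
t = (54.238−51.312)/1.4769 = 1.9809
df = 35
p-value (two-sided) = 0.05550
→ bracket: 0.05<=p<0.10

p-value bracket: 0.05<=p<0.10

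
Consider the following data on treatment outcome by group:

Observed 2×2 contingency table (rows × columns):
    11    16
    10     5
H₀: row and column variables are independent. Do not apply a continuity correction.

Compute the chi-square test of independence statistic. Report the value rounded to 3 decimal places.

Row totals [27, 15], col totals [21, 21], n=42
χ² = (11−13.50)²/13.50 + (16−13.50)²/13.50 + (10−7.50)²/7.50 + (5−7.50)²/7.50 = 2.5926
df = 1

test statistic = 2.593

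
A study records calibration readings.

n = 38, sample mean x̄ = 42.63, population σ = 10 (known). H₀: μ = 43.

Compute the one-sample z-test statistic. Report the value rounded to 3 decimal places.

test statistic = -0.228

SE = σ/√n = 10/√38 = 1.6222
z = (x̄−μ₀)/SE = (42.63−43)/1.6222 = -0.2281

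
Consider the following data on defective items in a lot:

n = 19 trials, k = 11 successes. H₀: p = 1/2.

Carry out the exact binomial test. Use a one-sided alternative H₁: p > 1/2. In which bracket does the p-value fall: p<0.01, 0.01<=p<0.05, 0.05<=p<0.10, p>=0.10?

Exact binomial: n=19, k=11, p₀=1/2=0.5000
P(X≥11) from Σ C(n,i)·p₀^i·(1−p₀)^(n−i)
p-value (one-sided, H₁ greater) = 0.32380
→ bracket: p>=0.10

p-value bracket: p>=0.10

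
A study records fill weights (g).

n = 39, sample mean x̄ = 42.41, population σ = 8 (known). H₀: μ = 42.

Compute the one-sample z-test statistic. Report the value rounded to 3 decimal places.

test statistic = 0.320

SE = σ/√n = 8/√39 = 1.2810
z = (x̄−μ₀)/SE = (42.41−42)/1.2810 = 0.3201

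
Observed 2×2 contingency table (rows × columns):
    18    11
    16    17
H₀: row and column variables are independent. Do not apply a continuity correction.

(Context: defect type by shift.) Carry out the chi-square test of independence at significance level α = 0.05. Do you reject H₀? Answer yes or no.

reject H₀: no

Row totals [29, 33], col totals [34, 28], n=62
χ² = (18−15.90)²/15.90 + (11−13.10)²/13.10 + (16−18.10)²/18.10 + (17−14.90)²/14.90 = 1.1501
df = 1
p-value (upper-tail) = 0.28353
At α=0.05: p ≥ α → fail to reject H₀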